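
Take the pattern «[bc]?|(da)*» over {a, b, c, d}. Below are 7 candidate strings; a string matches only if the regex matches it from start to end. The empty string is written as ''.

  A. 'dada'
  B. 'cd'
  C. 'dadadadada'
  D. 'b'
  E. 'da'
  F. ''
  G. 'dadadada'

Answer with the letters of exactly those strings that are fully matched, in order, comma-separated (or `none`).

A, C, D, E, F, G

A → match
B → no match
C → match
D → match
E → match
F → match
G → match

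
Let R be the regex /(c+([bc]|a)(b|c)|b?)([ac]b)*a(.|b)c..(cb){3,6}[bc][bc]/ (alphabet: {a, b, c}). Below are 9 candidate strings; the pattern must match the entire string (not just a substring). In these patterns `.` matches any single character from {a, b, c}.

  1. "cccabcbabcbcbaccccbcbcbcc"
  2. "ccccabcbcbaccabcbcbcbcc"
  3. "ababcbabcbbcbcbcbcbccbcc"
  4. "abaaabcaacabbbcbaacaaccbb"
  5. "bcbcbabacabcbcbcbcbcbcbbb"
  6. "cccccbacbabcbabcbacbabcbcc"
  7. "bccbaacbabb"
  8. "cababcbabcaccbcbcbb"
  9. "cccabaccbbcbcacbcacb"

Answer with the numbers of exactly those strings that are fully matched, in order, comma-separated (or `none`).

1 → no match
2 → match
3 → no match
4 → no match
5 → no match
6 → no match
7 → no match
8 → no match
9 → no match

2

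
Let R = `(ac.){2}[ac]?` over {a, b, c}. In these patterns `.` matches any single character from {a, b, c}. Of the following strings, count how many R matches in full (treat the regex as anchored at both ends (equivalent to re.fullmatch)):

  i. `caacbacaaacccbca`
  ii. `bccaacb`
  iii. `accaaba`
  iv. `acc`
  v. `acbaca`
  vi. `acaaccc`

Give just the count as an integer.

i → no match — must start with `ac`
ii → no match — must start with `ac`
iii → no match
iv → no match
v → match
vi → match
Total matched: 2

2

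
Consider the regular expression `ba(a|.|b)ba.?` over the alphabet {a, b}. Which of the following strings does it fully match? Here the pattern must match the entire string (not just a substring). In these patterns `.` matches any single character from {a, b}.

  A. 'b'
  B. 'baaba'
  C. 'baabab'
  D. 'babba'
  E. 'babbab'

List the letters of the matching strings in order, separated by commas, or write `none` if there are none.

A → no match — must start with 'ba'
B → match
C → match
D → match
E → match

B, C, D, E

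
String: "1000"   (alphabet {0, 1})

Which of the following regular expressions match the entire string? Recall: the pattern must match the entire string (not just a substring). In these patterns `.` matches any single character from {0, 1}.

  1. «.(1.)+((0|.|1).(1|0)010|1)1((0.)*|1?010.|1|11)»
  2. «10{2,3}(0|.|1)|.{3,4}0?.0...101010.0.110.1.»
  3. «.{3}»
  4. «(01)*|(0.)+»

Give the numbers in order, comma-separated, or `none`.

1 → no match
2 → match
3 → no match
4 → no match

2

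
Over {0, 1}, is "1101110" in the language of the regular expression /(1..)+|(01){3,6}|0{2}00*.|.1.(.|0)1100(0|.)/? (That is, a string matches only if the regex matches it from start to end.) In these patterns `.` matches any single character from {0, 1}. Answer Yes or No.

No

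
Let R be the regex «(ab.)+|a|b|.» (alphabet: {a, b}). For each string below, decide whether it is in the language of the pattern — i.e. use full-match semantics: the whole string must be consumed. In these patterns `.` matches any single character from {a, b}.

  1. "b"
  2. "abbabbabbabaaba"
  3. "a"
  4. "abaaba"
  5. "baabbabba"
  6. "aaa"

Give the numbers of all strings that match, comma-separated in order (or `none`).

1, 2, 3, 4

1 → match
2 → match
3 → match
4 → match
5 → no match
6 → no match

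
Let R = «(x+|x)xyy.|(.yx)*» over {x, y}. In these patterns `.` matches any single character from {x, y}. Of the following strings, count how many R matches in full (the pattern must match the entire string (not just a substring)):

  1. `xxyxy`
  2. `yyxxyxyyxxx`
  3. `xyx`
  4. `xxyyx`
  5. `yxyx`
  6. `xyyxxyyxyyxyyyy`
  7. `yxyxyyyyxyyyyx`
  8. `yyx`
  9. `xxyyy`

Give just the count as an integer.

4

1. `xxyxy` → no match
2. `yyxxyxyyxxx` → no match
3. `xyx` → match
4. `xxyyx` → match
5. `yxyx` → no match
6 → no match
7 → no match
8. `yyx` → match
9. `xxyyy` → match
Total matched: 4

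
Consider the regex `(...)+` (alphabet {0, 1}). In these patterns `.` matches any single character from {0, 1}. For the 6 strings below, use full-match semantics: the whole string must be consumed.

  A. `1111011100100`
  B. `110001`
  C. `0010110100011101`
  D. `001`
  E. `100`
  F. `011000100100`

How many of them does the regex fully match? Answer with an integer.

A → no match
B → match
C → no match
D → match
E → match
F → match
Total matched: 4

4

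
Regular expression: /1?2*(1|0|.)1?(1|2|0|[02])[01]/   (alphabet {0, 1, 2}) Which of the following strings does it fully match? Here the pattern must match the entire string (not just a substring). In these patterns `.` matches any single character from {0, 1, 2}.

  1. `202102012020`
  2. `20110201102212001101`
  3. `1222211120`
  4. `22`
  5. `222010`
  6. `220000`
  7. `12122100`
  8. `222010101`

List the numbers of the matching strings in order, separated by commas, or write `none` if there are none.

1 → no match
2 → no match
3 → no match
4 → no match
5 → match
6 → no match
7 → no match
8 → no match

5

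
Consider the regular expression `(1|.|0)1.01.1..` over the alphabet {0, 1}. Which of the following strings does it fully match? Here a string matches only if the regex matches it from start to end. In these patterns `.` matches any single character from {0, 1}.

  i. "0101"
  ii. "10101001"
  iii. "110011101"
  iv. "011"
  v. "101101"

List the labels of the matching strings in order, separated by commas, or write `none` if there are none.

iii

i → no match
ii → no match
iii → match
iv → no match
v → no match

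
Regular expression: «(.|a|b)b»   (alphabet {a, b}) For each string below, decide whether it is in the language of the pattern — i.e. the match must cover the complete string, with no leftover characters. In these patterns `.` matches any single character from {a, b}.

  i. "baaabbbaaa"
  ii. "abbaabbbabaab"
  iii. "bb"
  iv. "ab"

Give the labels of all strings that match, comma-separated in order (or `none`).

i → no match — must end with "b"
ii → no match
iii → match
iv → match

iii, iv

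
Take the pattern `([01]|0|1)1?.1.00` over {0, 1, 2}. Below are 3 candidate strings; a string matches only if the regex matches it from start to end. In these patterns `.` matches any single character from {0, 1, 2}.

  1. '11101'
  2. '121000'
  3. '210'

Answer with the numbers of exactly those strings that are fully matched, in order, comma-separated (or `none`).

2

1 → no match — must end with '00'
2 → match
3 → no match — must end with '00'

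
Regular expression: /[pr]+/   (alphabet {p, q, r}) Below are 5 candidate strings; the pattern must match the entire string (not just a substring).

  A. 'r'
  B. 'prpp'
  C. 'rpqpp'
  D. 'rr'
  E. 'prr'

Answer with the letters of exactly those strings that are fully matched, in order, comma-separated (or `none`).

A, B, D, E

A → match
B → match
C → no match
D → match
E → match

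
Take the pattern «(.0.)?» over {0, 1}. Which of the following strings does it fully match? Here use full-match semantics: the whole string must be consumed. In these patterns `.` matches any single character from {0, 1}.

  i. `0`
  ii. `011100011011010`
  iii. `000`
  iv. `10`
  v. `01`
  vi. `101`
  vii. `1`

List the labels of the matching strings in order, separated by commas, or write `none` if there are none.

i. `0` → no match
ii → no match
iii. `000` → match
iv. `10` → no match
v. `01` → no match
vi. `101` → match
vii. `1` → no match

iii, vi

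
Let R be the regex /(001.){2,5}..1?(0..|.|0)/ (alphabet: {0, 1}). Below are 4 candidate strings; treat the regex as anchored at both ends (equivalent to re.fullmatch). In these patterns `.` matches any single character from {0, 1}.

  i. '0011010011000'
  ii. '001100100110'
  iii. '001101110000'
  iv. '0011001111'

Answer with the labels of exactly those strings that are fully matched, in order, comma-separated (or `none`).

ii

i → no match
ii. '001100100110' → match
iii. '001101110000' → no match
iv. '0011001111' → no match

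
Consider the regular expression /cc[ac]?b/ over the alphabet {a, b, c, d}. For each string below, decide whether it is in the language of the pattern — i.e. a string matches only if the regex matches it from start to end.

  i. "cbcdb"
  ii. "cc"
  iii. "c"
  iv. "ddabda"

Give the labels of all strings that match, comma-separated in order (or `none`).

i. "cbcdb" → no match — must start with "cc"
ii. "cc" → no match — must end with "b"
iii. "c" → no match — must start with "cc"
iv. "ddabda" → no match — must start with "cc"

none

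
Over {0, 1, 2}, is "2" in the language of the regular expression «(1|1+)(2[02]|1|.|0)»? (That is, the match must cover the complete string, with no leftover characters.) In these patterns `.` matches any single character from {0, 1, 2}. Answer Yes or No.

Every match must start with "1", but "2" does not.

No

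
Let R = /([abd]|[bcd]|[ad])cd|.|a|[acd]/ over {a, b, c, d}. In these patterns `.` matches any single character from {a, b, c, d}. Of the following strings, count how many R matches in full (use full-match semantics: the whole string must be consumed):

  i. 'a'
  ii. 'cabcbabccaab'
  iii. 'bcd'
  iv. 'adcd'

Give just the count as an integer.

2

i → match
ii → no match
iii → match
iv → no match
Total matched: 2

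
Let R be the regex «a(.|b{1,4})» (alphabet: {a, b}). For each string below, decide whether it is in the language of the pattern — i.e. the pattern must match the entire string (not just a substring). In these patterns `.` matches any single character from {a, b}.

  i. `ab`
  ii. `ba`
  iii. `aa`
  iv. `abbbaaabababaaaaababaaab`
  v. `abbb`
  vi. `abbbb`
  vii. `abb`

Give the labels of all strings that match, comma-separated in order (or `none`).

i, iii, v, vi, vii

i. `ab` → match
ii. `ba` → no match — must start with `a`
iii. `aa` → match
iv → no match
v. `abbb` → match
vi. `abbbb` → match
vii. `abb` → match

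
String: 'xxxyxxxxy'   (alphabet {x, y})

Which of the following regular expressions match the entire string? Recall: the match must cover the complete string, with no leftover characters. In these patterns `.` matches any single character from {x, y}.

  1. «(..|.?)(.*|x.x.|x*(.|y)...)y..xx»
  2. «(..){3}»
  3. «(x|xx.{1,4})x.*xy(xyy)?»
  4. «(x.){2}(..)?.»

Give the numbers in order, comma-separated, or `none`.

1 → no match — must end with 'xx'
2 → no match
3 → match
4 → no match

3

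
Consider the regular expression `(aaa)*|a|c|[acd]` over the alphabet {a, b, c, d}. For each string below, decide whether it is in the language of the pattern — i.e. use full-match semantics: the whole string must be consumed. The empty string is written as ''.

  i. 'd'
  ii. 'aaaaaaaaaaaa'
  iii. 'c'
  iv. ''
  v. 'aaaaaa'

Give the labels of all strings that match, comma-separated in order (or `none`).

i, ii, iii, iv, v

i → match
ii → match
iii → match
iv → match
v → match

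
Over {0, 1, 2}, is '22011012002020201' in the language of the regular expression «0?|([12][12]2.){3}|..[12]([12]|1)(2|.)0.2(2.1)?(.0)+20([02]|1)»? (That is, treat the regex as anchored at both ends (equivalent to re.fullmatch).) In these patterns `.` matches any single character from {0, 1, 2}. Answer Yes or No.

No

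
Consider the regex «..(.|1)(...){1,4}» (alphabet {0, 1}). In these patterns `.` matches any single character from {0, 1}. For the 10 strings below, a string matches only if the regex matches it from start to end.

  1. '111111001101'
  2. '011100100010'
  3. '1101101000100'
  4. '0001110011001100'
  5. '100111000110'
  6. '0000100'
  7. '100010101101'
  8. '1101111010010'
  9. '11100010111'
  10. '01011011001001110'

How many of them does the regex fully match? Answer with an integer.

1. '111111001101' → match
2. '011100100010' → match
3 → no match
4 → no match
5. '100111000110' → match
6. '0000100' → no match
7. '100010101101' → match
8 → no match
9. '11100010111' → no match
10 → no match
Total matched: 4

4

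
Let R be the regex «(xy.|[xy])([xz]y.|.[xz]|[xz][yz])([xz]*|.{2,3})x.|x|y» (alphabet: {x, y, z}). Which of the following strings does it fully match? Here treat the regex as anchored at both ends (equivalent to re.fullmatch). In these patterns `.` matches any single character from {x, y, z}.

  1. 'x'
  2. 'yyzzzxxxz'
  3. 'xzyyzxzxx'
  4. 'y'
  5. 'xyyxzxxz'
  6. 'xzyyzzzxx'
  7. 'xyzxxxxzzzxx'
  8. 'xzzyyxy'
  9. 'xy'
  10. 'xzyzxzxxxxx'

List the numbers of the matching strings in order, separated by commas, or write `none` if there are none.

1. 'x' → match
2. 'yyzzzxxxz' → match
3. 'xzyyzxzxx' → match
4. 'y' → match
5. 'xyyxzxxz' → match
6. 'xzyyzzzxx' → match
7. 'xyzxxxxzzzxx' → match
8. 'xzzyyxy' → match
9. 'xy' → no match
10. 'xzyzxzxxxxx' → match

1, 2, 3, 4, 5, 6, 7, 8, 10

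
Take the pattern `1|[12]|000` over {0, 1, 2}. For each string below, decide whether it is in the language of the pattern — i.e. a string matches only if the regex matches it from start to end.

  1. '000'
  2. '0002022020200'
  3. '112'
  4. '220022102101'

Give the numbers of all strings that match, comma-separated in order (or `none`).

1 → match
2 → no match
3 → no match
4 → no match

1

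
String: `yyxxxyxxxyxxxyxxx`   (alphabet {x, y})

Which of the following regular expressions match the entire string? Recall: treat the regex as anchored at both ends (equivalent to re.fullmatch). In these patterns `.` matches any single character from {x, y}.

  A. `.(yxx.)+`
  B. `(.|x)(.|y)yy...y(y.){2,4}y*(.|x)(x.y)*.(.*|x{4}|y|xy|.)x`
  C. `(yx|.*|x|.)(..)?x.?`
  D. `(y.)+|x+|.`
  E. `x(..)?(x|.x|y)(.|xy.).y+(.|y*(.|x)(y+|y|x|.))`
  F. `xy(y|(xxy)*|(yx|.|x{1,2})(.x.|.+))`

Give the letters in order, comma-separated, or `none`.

A → match
B → no match
C → match
D → no match
E → no match — must start with `x`
F → no match — must start with `xy`

A, C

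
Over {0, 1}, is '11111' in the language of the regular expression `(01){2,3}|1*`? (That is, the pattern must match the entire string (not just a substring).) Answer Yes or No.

Yes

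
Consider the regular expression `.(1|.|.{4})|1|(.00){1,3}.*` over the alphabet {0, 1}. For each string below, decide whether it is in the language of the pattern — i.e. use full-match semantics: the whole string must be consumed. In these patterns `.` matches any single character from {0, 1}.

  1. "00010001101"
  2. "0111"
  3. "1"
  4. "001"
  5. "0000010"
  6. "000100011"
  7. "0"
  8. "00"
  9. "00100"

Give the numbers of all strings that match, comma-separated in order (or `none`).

1, 3, 5, 6, 8, 9

1 → match
2 → no match
3 → match
4 → no match
5 → match
6 → match
7 → no match
8 → match
9 → match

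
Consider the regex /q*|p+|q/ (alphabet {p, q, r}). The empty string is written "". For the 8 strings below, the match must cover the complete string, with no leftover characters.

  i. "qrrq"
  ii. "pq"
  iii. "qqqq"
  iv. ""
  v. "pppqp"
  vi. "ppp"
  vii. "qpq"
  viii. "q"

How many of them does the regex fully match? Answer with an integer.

4

i. "qrrq" → no match
ii. "pq" → no match
iii. "qqqq" → match
iv. "" → match
v. "pppqp" → no match
vi. "ppp" → match
vii. "qpq" → no match
viii. "q" → match
Total matched: 4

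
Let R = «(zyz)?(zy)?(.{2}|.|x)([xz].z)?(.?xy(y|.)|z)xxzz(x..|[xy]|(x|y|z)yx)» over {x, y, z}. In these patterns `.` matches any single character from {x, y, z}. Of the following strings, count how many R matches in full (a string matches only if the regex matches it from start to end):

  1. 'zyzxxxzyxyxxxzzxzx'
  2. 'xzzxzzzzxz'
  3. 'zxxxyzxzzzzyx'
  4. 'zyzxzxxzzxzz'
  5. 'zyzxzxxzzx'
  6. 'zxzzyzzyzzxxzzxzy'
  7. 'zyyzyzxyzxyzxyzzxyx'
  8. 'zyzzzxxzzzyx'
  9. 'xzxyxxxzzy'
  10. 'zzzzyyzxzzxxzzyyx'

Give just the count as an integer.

1 → match
2 → no match
3 → no match
4 → match
5 → match
6 → no match
7 → no match
8 → match
9 → match
10 → no match
Total matched: 5

5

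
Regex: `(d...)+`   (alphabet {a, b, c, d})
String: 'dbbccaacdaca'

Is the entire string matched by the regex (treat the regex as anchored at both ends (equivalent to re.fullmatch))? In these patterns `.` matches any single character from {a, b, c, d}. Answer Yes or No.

No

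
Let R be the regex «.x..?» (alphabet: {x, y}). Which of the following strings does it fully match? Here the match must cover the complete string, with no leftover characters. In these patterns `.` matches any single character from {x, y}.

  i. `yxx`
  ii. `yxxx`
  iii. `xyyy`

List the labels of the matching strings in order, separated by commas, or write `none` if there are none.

i → match
ii → match
iii → no match

i, ii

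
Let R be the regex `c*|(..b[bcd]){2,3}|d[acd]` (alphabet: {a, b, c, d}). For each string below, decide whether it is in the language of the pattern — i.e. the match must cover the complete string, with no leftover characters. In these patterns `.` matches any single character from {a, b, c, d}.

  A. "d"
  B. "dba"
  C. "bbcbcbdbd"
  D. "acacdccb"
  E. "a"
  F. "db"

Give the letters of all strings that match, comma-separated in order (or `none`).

none

A → no match
B → no match
C → no match
D → no match
E → no match
F → no match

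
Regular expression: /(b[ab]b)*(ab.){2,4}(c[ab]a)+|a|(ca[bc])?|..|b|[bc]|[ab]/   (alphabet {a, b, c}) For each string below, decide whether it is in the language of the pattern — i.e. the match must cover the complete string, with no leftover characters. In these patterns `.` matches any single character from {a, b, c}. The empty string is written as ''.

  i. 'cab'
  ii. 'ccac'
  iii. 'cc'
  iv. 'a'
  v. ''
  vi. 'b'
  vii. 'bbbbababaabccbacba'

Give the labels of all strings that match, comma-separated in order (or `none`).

i, iii, iv, v, vi, vii

i → match
ii → no match
iii → match
iv → match
v → match
vi → match
vii → match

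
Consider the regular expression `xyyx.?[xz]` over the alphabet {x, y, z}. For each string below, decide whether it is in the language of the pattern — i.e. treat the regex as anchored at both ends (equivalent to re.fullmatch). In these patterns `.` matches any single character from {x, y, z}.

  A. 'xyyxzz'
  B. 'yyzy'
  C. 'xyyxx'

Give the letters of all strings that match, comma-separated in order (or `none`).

A, C

A. 'xyyxzz' → match
B. 'yyzy' → no match — must start with 'xyyx'
C. 'xyyxx' → match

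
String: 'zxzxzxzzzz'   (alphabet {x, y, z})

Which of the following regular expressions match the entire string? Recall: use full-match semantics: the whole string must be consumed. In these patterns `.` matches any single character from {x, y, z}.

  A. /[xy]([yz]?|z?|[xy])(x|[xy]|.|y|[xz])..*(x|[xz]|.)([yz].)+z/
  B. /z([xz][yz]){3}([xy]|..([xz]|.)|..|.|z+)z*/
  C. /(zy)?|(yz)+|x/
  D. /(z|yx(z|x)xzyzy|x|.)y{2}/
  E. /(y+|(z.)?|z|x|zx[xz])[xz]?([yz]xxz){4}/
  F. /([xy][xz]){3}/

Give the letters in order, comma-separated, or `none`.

A → no match
B → match
C → no match
D → no match — must end with 'y'
E → no match — must end with 'xxz'
F → no match

B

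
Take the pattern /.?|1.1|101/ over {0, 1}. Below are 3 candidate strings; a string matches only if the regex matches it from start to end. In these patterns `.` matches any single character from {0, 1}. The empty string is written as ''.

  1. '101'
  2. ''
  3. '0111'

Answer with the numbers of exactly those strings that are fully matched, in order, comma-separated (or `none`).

1. '101' → match
2. '' → match
3. '0111' → no match

1, 2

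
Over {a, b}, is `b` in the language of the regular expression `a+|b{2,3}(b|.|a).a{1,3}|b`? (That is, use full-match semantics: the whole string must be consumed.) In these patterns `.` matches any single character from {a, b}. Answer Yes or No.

Yes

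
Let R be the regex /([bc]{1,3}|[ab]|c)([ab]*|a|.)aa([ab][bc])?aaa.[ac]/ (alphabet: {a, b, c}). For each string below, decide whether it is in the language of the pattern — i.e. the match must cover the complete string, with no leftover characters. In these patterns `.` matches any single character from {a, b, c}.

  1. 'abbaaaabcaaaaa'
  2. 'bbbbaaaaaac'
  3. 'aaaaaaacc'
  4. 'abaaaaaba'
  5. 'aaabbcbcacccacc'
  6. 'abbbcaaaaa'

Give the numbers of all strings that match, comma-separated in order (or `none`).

1, 2, 3, 4

1 → match
2 → match
3 → match
4 → match
5 → no match
6 → no match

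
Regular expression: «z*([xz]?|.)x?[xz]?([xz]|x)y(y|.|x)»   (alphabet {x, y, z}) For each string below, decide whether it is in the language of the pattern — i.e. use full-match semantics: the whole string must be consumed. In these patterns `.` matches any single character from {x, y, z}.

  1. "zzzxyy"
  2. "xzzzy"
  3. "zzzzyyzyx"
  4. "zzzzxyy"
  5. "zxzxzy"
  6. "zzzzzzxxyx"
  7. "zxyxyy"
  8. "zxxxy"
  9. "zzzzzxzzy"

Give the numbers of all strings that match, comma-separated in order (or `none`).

1 → match
2 → no match
3 → no match
4 → match
5 → no match
6 → match
7 → no match
8 → no match
9 → no match

1, 4, 6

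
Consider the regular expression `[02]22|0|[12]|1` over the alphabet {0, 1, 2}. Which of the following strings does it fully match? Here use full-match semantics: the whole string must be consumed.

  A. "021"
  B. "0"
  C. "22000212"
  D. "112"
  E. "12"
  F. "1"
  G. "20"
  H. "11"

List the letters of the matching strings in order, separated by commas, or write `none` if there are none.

A → no match
B → match
C → no match
D → no match
E → no match
F → match
G → no match
H → no match

B, F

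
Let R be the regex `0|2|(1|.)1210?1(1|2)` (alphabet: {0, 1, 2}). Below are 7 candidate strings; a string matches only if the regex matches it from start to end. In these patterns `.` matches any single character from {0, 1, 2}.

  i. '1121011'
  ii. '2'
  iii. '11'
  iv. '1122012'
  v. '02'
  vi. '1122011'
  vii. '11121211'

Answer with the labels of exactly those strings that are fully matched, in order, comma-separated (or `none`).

i, ii

i → match
ii → match
iii → no match
iv → no match
v → no match
vi → no match
vii → no match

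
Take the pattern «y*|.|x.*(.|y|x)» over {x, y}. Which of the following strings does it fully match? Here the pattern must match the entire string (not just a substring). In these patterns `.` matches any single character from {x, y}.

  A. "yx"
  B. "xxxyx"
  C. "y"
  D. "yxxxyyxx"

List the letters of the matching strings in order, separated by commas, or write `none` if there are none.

A → no match
B → match
C → match
D → no match

B, C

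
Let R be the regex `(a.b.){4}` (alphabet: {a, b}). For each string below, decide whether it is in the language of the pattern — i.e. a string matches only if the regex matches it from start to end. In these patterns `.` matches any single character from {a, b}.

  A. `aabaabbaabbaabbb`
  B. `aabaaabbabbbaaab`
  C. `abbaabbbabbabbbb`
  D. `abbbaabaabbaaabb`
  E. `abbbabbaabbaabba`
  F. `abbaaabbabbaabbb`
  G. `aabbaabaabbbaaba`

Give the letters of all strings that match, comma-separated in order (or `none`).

A, D, E, F, G

A → match
B → no match
C → no match
D → match
E → match
F → match
G → match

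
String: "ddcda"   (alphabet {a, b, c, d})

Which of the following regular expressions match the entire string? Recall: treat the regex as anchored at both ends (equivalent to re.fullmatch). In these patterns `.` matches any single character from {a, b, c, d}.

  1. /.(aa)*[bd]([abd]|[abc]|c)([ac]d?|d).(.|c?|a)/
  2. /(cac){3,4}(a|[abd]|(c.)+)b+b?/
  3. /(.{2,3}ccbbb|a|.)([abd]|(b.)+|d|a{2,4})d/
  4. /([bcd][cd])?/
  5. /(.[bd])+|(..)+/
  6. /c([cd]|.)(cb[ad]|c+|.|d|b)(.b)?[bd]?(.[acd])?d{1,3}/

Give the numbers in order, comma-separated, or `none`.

1

1 → match
2 → no match — must start with "cac"
3 → no match — must end with "d"
4 → no match
5 → no match
6 → no match — must start with "c"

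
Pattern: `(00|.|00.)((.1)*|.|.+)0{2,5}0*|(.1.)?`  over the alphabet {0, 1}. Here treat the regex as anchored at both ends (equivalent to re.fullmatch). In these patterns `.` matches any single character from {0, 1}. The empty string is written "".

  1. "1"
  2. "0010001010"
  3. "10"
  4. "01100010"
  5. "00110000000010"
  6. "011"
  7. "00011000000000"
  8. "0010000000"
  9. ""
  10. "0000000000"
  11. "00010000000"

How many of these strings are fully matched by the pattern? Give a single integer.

6

1 → no match
2 → no match
3 → no match
4 → no match
5 → no match
6 → match
7 → match
8 → match
9 → match
10 → match
11 → match
Total matched: 6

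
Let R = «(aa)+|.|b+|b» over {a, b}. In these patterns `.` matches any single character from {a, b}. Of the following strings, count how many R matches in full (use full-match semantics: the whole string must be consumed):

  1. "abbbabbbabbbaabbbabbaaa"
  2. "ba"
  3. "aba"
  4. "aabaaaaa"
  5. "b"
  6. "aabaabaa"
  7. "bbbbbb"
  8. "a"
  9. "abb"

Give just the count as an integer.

3

1 → no match
2 → no match
3 → no match
4 → no match
5 → match
6 → no match
7 → match
8 → match
9 → no match
Total matched: 3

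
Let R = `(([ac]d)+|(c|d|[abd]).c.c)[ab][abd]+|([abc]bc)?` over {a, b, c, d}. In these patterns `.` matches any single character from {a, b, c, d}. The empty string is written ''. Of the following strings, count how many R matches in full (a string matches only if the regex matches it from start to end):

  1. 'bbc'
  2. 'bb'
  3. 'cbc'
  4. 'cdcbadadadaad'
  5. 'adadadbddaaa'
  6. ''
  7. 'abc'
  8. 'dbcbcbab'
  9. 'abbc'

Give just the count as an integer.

6

1 → match
2 → no match
3 → match
4 → no match
5 → match
6 → match
7 → match
8 → match
9 → no match
Total matched: 6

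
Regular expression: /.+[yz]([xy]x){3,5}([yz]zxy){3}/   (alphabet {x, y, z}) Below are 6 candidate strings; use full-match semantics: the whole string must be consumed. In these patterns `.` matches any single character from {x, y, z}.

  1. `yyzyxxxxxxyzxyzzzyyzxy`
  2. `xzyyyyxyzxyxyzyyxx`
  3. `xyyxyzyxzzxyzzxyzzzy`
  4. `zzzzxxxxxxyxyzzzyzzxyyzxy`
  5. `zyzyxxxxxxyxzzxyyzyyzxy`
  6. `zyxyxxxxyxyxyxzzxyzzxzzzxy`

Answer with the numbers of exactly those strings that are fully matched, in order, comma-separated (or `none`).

none

1 → no match
2 → no match — must end with `zxy`
3 → no match — must end with `zxy`
4 → no match
5 → no match
6 → no match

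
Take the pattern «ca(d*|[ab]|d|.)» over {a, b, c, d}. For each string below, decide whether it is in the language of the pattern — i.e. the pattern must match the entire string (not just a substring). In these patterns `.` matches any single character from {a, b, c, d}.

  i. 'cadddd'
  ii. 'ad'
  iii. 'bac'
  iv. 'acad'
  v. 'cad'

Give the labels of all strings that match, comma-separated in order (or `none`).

i, v

i → match
ii → no match — must start with 'ca'
iii → no match — must start with 'ca'
iv → no match — must start with 'ca'
v → match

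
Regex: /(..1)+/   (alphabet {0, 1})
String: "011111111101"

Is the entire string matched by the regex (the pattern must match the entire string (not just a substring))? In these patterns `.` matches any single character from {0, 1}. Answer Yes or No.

Yes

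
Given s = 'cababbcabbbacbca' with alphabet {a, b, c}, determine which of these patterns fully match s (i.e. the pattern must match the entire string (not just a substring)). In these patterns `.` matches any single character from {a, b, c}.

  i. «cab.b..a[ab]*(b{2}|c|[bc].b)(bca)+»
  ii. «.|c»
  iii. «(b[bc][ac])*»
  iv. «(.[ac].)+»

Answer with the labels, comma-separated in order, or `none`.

i → match
ii → no match
iii → no match
iv → no match

i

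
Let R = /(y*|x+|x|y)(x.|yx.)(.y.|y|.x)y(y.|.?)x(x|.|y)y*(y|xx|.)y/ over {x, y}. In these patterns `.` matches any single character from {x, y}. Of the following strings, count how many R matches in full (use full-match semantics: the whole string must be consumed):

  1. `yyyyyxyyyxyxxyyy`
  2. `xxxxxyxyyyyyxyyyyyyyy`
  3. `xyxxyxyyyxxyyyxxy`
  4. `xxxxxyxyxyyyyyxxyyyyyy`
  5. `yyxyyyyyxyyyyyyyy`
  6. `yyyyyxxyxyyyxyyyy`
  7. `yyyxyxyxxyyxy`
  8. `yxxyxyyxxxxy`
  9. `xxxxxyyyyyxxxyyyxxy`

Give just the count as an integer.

1 → match
2 → match
3 → match
4 → match
5 → match
6 → match
7 → no match
8 → match
9 → match
Total matched: 8

8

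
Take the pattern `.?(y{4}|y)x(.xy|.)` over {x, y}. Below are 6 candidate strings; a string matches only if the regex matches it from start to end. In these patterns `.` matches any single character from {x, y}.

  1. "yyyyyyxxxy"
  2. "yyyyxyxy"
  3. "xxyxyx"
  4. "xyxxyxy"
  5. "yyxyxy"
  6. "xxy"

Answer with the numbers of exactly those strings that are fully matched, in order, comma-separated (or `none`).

2, 5

1 → no match
2 → match
3 → no match
4 → no match
5 → match
6 → no match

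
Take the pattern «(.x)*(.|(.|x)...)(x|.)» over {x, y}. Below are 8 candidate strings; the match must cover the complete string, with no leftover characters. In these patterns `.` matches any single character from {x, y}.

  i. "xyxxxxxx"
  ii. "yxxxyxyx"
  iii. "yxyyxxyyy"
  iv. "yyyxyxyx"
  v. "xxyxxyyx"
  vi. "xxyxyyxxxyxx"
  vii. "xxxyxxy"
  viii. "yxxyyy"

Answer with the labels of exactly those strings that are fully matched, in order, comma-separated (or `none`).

i. "xyxxxxxx" → no match
ii. "yxxxyxyx" → match
iii. "yxyyxxyyy" → no match
iv. "yyyxyxyx" → no match
v. "xxyxxyyx" → no match
vi. "xxyxyyxxxyxx" → no match
vii. "xxxyxxy" → match
viii. "yxxyyy" → no match

ii, vii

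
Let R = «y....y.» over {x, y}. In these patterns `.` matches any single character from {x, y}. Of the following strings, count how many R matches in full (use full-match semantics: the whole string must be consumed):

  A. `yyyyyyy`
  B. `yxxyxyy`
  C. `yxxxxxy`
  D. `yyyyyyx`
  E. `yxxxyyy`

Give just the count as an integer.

4

A → match
B → match
C → no match
D → match
E → match
Total matched: 4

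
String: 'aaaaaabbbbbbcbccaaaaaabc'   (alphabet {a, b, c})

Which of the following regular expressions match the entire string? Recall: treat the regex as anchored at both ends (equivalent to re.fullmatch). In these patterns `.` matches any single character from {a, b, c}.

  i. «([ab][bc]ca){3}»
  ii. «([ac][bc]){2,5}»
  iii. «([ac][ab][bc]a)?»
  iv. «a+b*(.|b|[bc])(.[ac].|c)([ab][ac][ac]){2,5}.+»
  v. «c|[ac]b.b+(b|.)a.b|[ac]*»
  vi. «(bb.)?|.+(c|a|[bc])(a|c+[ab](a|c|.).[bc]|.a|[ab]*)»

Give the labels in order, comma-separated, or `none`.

iv, vi

i → no match — must end with 'ca'
ii → no match
iii → no match
iv → match
v → no match
vi → match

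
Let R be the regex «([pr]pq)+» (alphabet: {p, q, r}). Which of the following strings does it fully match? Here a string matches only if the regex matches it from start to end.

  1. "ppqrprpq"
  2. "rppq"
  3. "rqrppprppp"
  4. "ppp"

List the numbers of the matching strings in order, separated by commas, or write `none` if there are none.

1 → no match
2 → no match
3 → no match — must end with "pq"
4 → no match — must end with "pq"

none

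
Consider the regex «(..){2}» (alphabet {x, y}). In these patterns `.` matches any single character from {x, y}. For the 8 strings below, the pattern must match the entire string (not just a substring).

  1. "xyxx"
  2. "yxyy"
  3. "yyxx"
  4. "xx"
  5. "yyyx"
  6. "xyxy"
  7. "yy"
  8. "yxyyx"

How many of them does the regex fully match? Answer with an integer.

5

1. "xyxx" → match
2. "yxyy" → match
3. "yyxx" → match
4. "xx" → no match
5. "yyyx" → match
6. "xyxy" → match
7. "yy" → no match
8. "yxyyx" → no match
Total matched: 5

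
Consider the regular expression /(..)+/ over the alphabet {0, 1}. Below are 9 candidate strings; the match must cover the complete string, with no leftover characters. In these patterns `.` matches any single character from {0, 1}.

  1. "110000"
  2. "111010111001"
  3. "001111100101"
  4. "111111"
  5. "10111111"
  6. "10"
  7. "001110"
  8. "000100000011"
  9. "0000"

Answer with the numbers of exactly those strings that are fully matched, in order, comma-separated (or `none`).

1 → match
2 → match
3 → match
4 → match
5 → match
6 → match
7 → match
8 → match
9 → match

1, 2, 3, 4, 5, 6, 7, 8, 9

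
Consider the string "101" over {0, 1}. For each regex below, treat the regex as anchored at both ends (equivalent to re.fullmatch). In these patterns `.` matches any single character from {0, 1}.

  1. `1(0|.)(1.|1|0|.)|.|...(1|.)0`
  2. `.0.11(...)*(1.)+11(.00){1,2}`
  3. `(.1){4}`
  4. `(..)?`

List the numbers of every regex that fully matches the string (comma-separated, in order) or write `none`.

1

1 → match
2 → no match — must end with "00"
3 → no match
4 → no match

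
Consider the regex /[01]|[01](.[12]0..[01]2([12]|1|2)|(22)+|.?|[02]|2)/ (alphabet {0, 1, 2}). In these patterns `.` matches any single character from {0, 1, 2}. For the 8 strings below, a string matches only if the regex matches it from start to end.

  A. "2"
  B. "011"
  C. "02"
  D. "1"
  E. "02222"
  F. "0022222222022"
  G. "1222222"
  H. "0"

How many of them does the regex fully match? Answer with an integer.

5

A → no match
B → no match
C → match
D → match
E → match
F → no match
G → match
H → match
Total matched: 5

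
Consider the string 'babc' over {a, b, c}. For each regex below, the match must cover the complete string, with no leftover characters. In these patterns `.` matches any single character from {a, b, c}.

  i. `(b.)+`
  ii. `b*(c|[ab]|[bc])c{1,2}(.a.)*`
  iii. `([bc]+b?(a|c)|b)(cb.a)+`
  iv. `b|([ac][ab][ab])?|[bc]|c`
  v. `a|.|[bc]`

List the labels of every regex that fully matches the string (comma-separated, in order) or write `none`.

i

i → match
ii → no match
iii → no match — must end with 'a'
iv → no match
v → no match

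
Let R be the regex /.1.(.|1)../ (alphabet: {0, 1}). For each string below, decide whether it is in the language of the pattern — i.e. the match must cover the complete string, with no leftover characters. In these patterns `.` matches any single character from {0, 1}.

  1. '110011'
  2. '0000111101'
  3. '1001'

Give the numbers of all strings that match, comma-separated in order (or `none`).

1

1 → match
2 → no match
3 → no match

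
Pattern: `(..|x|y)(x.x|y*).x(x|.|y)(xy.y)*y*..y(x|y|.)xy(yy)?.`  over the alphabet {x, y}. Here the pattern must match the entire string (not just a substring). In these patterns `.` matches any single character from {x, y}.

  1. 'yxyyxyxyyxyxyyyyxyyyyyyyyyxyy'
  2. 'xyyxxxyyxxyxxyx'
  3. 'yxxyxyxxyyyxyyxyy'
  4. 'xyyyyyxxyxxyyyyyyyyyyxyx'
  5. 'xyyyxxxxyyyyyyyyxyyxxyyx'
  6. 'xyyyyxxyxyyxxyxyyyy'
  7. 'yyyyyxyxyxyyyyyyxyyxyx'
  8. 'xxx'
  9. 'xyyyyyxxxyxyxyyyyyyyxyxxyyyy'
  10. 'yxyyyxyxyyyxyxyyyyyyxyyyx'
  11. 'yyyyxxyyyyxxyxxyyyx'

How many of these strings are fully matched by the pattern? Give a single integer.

6

1 → no match
2 → match
3 → match
4 → no match
5 → no match
6 → no match
7 → match
8 → no match
9 → match
10 → match
11 → match
Total matched: 6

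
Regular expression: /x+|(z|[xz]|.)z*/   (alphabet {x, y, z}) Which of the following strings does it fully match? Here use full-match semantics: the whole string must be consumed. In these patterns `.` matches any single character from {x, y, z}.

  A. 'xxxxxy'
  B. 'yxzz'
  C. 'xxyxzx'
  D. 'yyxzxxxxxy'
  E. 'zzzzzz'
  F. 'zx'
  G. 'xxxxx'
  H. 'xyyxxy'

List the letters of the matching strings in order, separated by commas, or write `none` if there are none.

A → no match
B → no match
C → no match
D → no match
E → match
F → no match
G → match
H → no match

E, G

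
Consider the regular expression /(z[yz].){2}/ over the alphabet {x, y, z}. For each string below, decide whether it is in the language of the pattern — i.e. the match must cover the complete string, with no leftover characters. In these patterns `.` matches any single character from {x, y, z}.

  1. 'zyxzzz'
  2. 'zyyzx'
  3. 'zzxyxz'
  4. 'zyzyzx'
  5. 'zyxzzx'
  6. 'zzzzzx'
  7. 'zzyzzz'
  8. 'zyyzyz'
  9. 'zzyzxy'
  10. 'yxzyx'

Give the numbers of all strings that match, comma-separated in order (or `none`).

1. 'zyxzzz' → match
2. 'zyyzx' → no match
3. 'zzxyxz' → no match
4. 'zyzyzx' → no match
5. 'zyxzzx' → match
6. 'zzzzzx' → match
7. 'zzyzzz' → match
8. 'zyyzyz' → match
9. 'zzyzxy' → no match
10. 'yxzyx' → no match — must start with 'z'

1, 5, 6, 7, 8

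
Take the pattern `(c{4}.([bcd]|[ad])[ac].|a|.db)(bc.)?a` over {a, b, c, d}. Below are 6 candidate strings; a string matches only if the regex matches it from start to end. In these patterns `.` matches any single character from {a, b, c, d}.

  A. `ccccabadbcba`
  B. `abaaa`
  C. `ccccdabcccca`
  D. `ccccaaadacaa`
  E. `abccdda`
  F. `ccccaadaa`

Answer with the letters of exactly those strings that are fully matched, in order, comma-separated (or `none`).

A → match
B → no match
C → no match
D → no match
E → no match
F → no match

A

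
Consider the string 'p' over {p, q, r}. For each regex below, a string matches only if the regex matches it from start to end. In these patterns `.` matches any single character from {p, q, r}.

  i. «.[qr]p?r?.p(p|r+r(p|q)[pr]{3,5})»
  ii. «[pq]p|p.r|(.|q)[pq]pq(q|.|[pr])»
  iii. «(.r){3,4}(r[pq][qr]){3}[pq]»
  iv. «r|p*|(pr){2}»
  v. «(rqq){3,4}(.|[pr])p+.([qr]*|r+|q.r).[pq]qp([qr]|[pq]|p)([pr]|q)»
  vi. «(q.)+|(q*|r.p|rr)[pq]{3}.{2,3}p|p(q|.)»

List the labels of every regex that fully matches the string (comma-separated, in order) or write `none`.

i → no match
ii → no match
iii → no match
iv → match
v → no match — must start with 'rqq'
vi → no match

iv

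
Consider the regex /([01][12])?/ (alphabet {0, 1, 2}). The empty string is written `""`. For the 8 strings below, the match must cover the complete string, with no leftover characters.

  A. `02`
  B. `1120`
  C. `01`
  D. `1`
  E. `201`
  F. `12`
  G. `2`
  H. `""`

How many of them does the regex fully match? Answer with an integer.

A. `02` → match
B. `1120` → no match
C. `01` → match
D. `1` → no match
E. `201` → no match
F. `12` → match
G. `2` → no match
H. `""` → match
Total matched: 4

4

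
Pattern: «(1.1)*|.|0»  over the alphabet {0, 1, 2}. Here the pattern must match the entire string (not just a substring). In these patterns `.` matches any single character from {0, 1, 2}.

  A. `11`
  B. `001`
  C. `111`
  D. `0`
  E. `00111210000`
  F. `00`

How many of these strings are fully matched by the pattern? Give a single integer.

A → no match
B → no match
C → match
D → match
E → no match
F → no match
Total matched: 2

2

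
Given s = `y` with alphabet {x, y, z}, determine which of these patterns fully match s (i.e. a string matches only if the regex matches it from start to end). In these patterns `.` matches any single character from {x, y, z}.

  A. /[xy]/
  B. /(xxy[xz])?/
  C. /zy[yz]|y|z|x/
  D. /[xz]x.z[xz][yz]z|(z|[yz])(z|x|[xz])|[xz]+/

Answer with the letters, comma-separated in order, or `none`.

A, C

A → match
B → no match
C → match
D → no match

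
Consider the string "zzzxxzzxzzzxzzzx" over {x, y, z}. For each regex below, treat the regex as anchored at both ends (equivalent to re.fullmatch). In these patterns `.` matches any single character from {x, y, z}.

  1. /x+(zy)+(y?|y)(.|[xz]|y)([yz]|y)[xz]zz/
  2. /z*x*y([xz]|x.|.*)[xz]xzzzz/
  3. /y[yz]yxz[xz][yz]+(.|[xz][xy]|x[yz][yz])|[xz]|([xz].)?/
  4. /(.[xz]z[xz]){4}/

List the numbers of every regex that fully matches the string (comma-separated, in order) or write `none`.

1 → no match — must start with "x"
2 → no match — must end with "xzzzz"
3 → no match
4 → match

4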